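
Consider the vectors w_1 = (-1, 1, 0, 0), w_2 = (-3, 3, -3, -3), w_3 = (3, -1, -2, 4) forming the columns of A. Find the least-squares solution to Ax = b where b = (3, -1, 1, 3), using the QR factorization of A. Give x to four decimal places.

x = (0.4000, -0.5333, 0.4000)

w_1 = (-1, 1, 0, 0); ‖w_1‖ = 1.4142, so e_1 = (-0.7071, 0.7071, 0.0000, 0.0000).
e_1·w_2 = (-0.7071)·(-3) + 0.7071·3 + 0.0000·(-3) + 0.0000·(-3) = 4.2426.
u_2 = w_2 − 4.2426·e_1 = (0.0000, 0.0000, -3.0000, -3.0000).
‖u_2‖ = 4.2426, so e_2 = (0.0000, 0.0000, -0.7071, -0.7071).
e_1·w_3 = (-0.7071)·3 + 0.7071·(-1) + 0.0000·(-2) + 0.0000·4 = -2.8284; e_2·w_3 = (0.0000)·3 + 0.0000·(-1) + (-0.7071)·(-2) + (-0.7071)·4 = -1.4142.
u_3 = w_3 + 2.8284·e_1 + 1.4142·e_2 = (1.0000, 1.0000, -3.0000, 3.0000).
‖u_3‖ = 4.4721, so e_3 = (0.2236, 0.2236, -0.6708, 0.6708).
Qᵀb = (-2.8284, -2.8284, 1.7889).
Back-substitute: x_3 = 1.7889/4.4721 = 0.4000.
x_2 = (-2.8284 + 1.4142·0.4000)/4.2426 = -0.5333.
x_1 = (-2.8284 − 4.2426·(-0.5333) + 2.8284·0.4000)/1.4142 = 0.4000.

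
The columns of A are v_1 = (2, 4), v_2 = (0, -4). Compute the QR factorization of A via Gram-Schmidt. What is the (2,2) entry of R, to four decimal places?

r_{22} = 1.7889

v_1 = (2, 4); ‖v_1‖ = 4.4721, so e_1 = (0.4472, 0.8944).
e_1·v_2 = 0.4472·0 + 0.8944·(-4) = -3.5777.
u_2 = v_2 + 3.5777·e_1 = (1.6000, -0.8000).
r_{22} = ‖u_2‖ = 1.7889.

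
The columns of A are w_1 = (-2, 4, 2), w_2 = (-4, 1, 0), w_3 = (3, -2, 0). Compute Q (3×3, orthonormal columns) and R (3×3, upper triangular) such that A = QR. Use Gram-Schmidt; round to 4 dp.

Q = [[-0.4082, -0.9045, -0.1231], [0.8165, -0.3015, -0.4924], [0.4082, -0.3015, 0.8616]], R = [[4.8990, 2.4495, -2.8577], [0.0000, 3.3166, -2.1106], [0.0000, 0.0000, 0.6155]]

e_1 = w_1/‖w_1‖ = (-2, 4, 2)/4.8990 = (-0.4082, 0.8165, 0.4082).
r_{12} = e_1·w_2 = 2.4495.
u_2 = w_2 − 2.4495·e_1 = (-3.0000, -1.0000, -1.0000).
‖u_2‖ = 3.3166, so e_2 = (-0.9045, -0.3015, -0.3015).
r_{13} = e_1·w_3 = -2.8577; r_{23} = e_2·w_3 = -2.1106.
u_3 = w_3 + 2.8577·e_1 + 2.1106·e_2 = (-0.0758, -0.3030, 0.5303).
‖u_3‖ = 0.6155, so e_3 = (-0.1231, -0.4924, 0.8616).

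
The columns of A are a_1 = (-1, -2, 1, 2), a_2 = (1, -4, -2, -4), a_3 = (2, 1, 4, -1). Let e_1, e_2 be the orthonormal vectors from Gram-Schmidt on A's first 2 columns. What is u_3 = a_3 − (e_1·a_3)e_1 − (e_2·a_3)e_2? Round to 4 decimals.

e_1 = a_1/‖a_1‖ = (-1, -2, 1, 2)/3.1623 = (-0.3162, -0.6325, 0.3162, 0.6325).
r_{12} = e_1·a_2 = -0.9487.
u_2 = a_2 + 0.9487·e_1 = (0.7000, -4.6000, -1.7000, -3.4000).
‖u_2‖ = 6.0083, so e_2 = (0.1165, -0.7656, -0.2829, -0.5659).
r_{13} = e_1·a_3 = -0.6325; r_{23} = e_2·a_3 = -1.0985.
u_3 = a_3 + 0.6325·e_1 + 1.0985·e_2 = (1.9280, -0.2410, 3.8892, -1.2216).

u_3 = (1.9280, -0.2410, 3.8892, -1.2216)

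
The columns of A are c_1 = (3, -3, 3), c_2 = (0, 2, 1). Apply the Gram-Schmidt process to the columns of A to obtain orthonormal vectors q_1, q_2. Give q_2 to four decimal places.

q_1 = c_1/‖c_1‖ = (3, -3, 3)/5.1962 = (0.5774, -0.5774, 0.5774).
r_{12} = q_1·c_2 = -0.5774.
u_2 = c_2 + 0.5774·q_1 = (0.3333, 1.6667, 1.3333).
‖u_2‖ = 2.1602, so q_2 = (0.1543, 0.7715, 0.6172).

q_2 = (0.1543, 0.7715, 0.6172)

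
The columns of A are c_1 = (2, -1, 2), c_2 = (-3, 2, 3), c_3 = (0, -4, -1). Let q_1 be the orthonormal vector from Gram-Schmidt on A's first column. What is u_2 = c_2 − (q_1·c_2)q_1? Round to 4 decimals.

u_2 = (-2.5556, 1.7778, 3.4444)

q_1 = c_1/‖c_1‖ = (2, -1, 2)/3.0000 = (0.6667, -0.3333, 0.6667).
r_{12} = q_1·c_2 = -0.6667.
u_2 = c_2 + 0.6667·q_1 = (-2.5556, 1.7778, 3.4444).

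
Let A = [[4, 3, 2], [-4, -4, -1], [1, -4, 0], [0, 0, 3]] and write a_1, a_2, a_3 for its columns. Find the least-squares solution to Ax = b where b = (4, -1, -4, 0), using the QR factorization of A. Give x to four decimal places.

a_1 = (4, -4, 1, 0); ‖a_1‖ = 5.7446, so e_1 = (0.6963, -0.6963, 0.1741, 0.0000).
e_1·a_2 = 0.6963·3 + (-0.6963)·(-4) + 0.1741·(-4) + 0.0000·0 = 4.1779.
u_2 = a_2 − 4.1779·e_1 = (0.0909, -1.0909, -4.7273, 0.0000).
‖u_2‖ = 4.8524, so e_2 = (0.0187, -0.2248, -0.9742, 0.0000).
e_1·a_3 = 0.6963·2 + (-0.6963)·(-1) + 0.1741·0 + 0.0000·3 = 2.0889; e_2·a_3 = 0.0187·2 + (-0.2248)·(-1) + (-0.9742)·0 + 0.0000·3 = 0.2623.
u_3 = a_3 − 2.0889·e_1 − 0.2623·e_2 = (0.5405, 0.5135, -0.1081, 3.0000).
‖u_3‖ = 3.0931, so e_3 = (0.1748, 0.1660, -0.0350, 0.9699).
Qᵀb = (2.7852, 4.1966, 0.6728).
Back-substitute: x_3 = 0.6728/3.0931 = 0.2175.
x_2 = (4.1966 − 0.2623·0.2175)/4.8524 = 0.8531.
x_1 = (2.7852 − 4.1779·0.8531 − 2.0889·0.2175)/5.7446 = -0.2147.

x = (-0.2147, 0.8531, 0.2175)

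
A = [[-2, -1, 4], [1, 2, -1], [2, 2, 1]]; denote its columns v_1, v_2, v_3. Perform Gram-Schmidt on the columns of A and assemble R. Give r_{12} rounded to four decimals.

v_1 = (-2, 1, 2); ‖v_1‖ = 3.0000, so e_1 = (-0.6667, 0.3333, 0.6667).
r_{12} = e_1·v_2 = 2.6667.

r_{12} = 2.6667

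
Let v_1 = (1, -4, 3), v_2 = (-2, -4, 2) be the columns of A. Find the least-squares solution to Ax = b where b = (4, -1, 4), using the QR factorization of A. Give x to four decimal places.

v_1 = (1, -4, 3); ‖v_1‖ = 5.0990, so e_1 = (0.1961, -0.7845, 0.5883).
e_1·v_2 = 0.1961·(-2) + (-0.7845)·(-4) + 0.5883·2 = 3.9223.
u_2 = v_2 − 3.9223·e_1 = (-2.7692, -0.9231, -0.3077).
‖u_2‖ = 2.9352, so e_2 = (-0.9435, -0.3145, -0.1048).
Qᵀb = (3.9223, -3.8787).
Back-substitute: x_2 = -3.8787/2.9352 = -1.3214.
x_1 = (3.9223 − 3.9223·(-1.3214))/5.0990 = 1.7857.

x = (1.7857, -1.3214)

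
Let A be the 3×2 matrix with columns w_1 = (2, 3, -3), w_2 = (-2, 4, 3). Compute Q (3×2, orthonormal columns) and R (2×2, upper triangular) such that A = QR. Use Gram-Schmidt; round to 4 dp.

Q = [[0.4264, -0.3548], [0.6396, 0.7687], [-0.6396, 0.5322]], R = [[4.6904, -0.2132], [0.0000, 5.3809]]

w_1 = (2, 3, -3); ‖w_1‖ = 4.6904, so e_1 = (0.4264, 0.6396, -0.6396).
e_1·w_2 = 0.4264·(-2) + 0.6396·4 + (-0.6396)·3 = -0.2132.
u_2 = w_2 + 0.2132·e_1 = (-1.9091, 4.1364, 2.8636).
‖u_2‖ = 5.3809, so e_2 = (-0.3548, 0.7687, 0.5322).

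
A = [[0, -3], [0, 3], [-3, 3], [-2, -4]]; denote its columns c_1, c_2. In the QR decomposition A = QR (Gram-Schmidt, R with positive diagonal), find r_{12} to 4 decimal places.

r_{12} = -0.2774

e_1 = c_1/‖c_1‖ = (0, 0, -3, -2)/3.6056 = (0.0000, 0.0000, -0.8321, -0.5547).
r_{12} = e_1·c_2 = -0.2774.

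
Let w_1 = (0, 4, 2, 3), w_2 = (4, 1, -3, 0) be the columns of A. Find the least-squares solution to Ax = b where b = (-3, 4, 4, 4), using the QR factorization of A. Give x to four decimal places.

x = (1.1947, -0.6773)

w_1 = (0, 4, 2, 3); ‖w_1‖ = 5.3852, so e_1 = (0.0000, 0.7428, 0.3714, 0.5571).
e_1·w_2 = 0.0000·4 + 0.7428·1 + 0.3714·(-3) + 0.5571·0 = -0.3714.
u_2 = w_2 + 0.3714·e_1 = (4.0000, 1.2759, -2.8621, 0.2069).
‖u_2‖ = 5.0855, so e_2 = (0.7866, 0.2509, -0.5628, 0.0407).
Qᵀb = (6.6850, -3.4446).
Back-substitute: x_2 = -3.4446/5.0855 = -0.6773.
x_1 = (6.6850 + 0.3714·(-0.6773))/5.3852 = 1.1947.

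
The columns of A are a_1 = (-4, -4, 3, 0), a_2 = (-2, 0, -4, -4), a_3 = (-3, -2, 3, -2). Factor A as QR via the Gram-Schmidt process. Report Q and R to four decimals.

a_1 = (-4, -4, 3, 0); ‖a_1‖ = 6.4031, so e_1 = (-0.6247, -0.6247, 0.4685, 0.0000).
e_1·a_2 = (-0.6247)·(-2) + (-0.6247)·0 + 0.4685·(-4) + 0.0000·(-4) = -0.6247.
u_2 = a_2 + 0.6247·e_1 = (-2.3902, -0.3902, -3.7073, -4.0000).
‖u_2‖ = 5.9674, so e_2 = (-0.4006, -0.0654, -0.6213, -0.6703).
e_1·a_3 = (-0.6247)·(-3) + (-0.6247)·(-2) + 0.4685·3 + 0.0000·(-2) = 4.5290; e_2·a_3 = (-0.4006)·(-3) + (-0.0654)·(-2) + (-0.6213)·3 + (-0.6703)·(-2) = 0.8093.
u_3 = a_3 − 4.5290·e_1 − 0.8093·e_2 = (0.1534, 0.8822, 1.3808, -1.4575).
‖u_3‖ = 2.1984, so e_3 = (0.0698, 0.4013, 0.6281, -0.6630).

Q = [[-0.6247, -0.4006, 0.0698], [-0.6247, -0.0654, 0.4013], [0.4685, -0.6213, 0.6281], [0.0000, -0.6703, -0.6630]], R = [[6.4031, -0.6247, 4.5290], [0.0000, 5.9674, 0.8093], [0.0000, 0.0000, 2.1984]]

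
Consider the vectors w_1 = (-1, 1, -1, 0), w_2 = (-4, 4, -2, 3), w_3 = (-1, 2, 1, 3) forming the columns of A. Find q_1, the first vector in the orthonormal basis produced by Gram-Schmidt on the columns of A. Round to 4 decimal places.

w_1 = (-1, 1, -1, 0); ‖w_1‖ = 1.7321, so q_1 = (-0.5774, 0.5774, -0.5774, 0.0000).

q_1 = (-0.5774, 0.5774, -0.5774, 0.0000)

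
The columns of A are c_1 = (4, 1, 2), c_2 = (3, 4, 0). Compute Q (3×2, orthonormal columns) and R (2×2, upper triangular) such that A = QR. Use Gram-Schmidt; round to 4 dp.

Q = [[0.8729, -0.0133], [0.2182, 0.9047], [0.4364, -0.4258]], R = [[4.5826, 3.4915], [0.0000, 3.5790]]

c_1 = (4, 1, 2); ‖c_1‖ = 4.5826, so e_1 = (0.8729, 0.2182, 0.4364).
e_1·c_2 = 0.8729·3 + 0.2182·4 + 0.4364·0 = 3.4915.
u_2 = c_2 − 3.4915·e_1 = (-0.0476, 3.2381, -1.5238).
‖u_2‖ = 3.5790, so e_2 = (-0.0133, 0.9047, -0.4258).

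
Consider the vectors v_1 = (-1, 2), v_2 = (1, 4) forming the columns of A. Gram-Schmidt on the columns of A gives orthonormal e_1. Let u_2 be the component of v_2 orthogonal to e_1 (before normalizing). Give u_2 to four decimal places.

v_1 = (-1, 2); ‖v_1‖ = 2.2361, so e_1 = (-0.4472, 0.8944).
e_1·v_2 = (-0.4472)·1 + 0.8944·4 = 3.1305.
u_2 = v_2 − 3.1305·e_1 = (2.4000, 1.2000).

u_2 = (2.4000, 1.2000)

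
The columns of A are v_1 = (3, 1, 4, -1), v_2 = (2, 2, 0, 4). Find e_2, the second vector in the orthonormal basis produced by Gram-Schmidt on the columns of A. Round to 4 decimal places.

v_1 = (3, 1, 4, -1); ‖v_1‖ = 5.1962, so e_1 = (0.5774, 0.1925, 0.7698, -0.1925).
e_1·v_2 = 0.5774·2 + 0.1925·2 + 0.7698·0 + (-0.1925)·4 = 0.7698.
u_2 = v_2 − 0.7698·e_1 = (1.5556, 1.8519, -0.5926, 4.1481).
‖u_2‖ = 4.8381, so e_2 = (0.3215, 0.3828, -0.1225, 0.8574).

e_2 = (0.3215, 0.3828, -0.1225, 0.8574)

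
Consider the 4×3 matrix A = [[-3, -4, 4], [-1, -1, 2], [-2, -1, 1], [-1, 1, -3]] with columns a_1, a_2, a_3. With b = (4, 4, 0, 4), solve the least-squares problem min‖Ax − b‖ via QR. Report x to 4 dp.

e_1 = a_1/‖a_1‖ = (-3, -1, -2, -1)/3.8730 = (-0.7746, -0.2582, -0.5164, -0.2582).
r_{12} = e_1·a_2 = 3.6148.
u_2 = a_2 − 3.6148·e_1 = (-1.2000, -0.0667, 0.8667, 1.9333).
‖u_2‖ = 2.4358, so e_2 = (-0.4926, -0.0274, 0.3558, 0.7937).
r_{13} = e_1·a_3 = -3.3566; r_{23} = e_2·a_3 = -4.0506.
u_3 = a_3 + 3.3566·e_1 + 4.0506·e_2 = (-0.5955, 1.0225, 0.7079, -0.6517).
‖u_3‖ = 1.5251, so e_3 = (-0.3905, 0.6704, 0.4642, -0.4273).
Qᵀb = (-5.1640, 1.0948, -0.5894).
Back-substitute: x_3 = -0.5894/1.5251 = -0.3865.
x_2 = (1.0948 + 4.0506·(-0.3865))/2.4358 = -0.1932.
x_1 = (-5.1640 − 3.6148·(-0.1932) + 3.3566·(-0.3865))/3.8730 = -1.4879.

x = (-1.4879, -0.1932, -0.3865)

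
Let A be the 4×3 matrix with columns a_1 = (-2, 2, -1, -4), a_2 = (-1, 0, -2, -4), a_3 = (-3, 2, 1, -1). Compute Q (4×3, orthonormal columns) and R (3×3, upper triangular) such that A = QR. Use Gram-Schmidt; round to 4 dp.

Q = [[-0.4000, 0.2683, -0.8455], [0.4000, -0.7155, -0.4949], [-0.2000, -0.5367, 0.1444], [-0.8000, -0.3578, 0.1392]], R = [[5.0000, 4.0000, 2.6000], [0.0000, 2.2361, -2.4150], [0.0000, 0.0000, 1.5518]]

a_1 = (-2, 2, -1, -4); ‖a_1‖ = 5.0000, so e_1 = (-0.4000, 0.4000, -0.2000, -0.8000).
e_1·a_2 = (-0.4000)·(-1) + 0.4000·0 + (-0.2000)·(-2) + (-0.8000)·(-4) = 4.0000.
u_2 = a_2 − 4.0000·e_1 = (0.6000, -1.6000, -1.2000, -0.8000).
‖u_2‖ = 2.2361, so e_2 = (0.2683, -0.7155, -0.5367, -0.3578).
e_1·a_3 = (-0.4000)·(-3) + 0.4000·2 + (-0.2000)·1 + (-0.8000)·(-1) = 2.6000; e_2·a_3 = 0.2683·(-3) + (-0.7155)·2 + (-0.5367)·1 + (-0.3578)·(-1) = -2.4150.
u_3 = a_3 − 2.6000·e_1 + 2.4150·e_2 = (-1.3120, -0.7680, 0.2240, 0.2160).
‖u_3‖ = 1.5518, so e_3 = (-0.8455, -0.4949, 0.1444, 0.1392).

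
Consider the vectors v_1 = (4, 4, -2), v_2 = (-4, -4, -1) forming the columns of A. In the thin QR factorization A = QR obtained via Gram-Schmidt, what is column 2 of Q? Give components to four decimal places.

q_2 = (-0.2357, -0.2357, -0.9428)

v_1 = (4, 4, -2); ‖v_1‖ = 6.0000, so q_1 = (0.6667, 0.6667, -0.3333).
q_1·v_2 = 0.6667·(-4) + 0.6667·(-4) + (-0.3333)·(-1) = -5.0000.
u_2 = v_2 + 5.0000·q_1 = (-0.6667, -0.6667, -2.6667).
‖u_2‖ = 2.8284, so q_2 = (-0.2357, -0.2357, -0.9428).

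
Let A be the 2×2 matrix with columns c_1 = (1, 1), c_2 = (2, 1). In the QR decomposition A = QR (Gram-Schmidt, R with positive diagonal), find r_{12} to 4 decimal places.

r_{12} = 2.1213

e_1 = c_1/‖c_1‖ = (1, 1)/1.4142 = (0.7071, 0.7071).
r_{12} = e_1·c_2 = 2.1213.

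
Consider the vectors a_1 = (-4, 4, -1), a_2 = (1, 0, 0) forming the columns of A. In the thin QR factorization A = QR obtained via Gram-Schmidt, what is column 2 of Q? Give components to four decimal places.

q_1 = a_1/‖a_1‖ = (-4, 4, -1)/5.7446 = (-0.6963, 0.6963, -0.1741).
r_{12} = q_1·a_2 = -0.6963.
u_2 = a_2 + 0.6963·q_1 = (0.5152, 0.4848, -0.1212).
‖u_2‖ = 0.7177, so q_2 = (0.7177, 0.6755, -0.1689).

q_2 = (0.7177, 0.6755, -0.1689)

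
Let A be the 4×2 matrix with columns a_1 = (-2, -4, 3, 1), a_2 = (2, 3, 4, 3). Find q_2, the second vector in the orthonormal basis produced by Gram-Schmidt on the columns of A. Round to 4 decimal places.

q_2 = (0.3138, 0.4652, 0.6654, 0.4923)

a_1 = (-2, -4, 3, 1); ‖a_1‖ = 5.4772, so q_1 = (-0.3651, -0.7303, 0.5477, 0.1826).
q_1·a_2 = (-0.3651)·2 + (-0.7303)·3 + 0.5477·4 + 0.1826·3 = -0.1826.
u_2 = a_2 + 0.1826·q_1 = (1.9333, 2.8667, 4.1000, 3.0333).
‖u_2‖ = 6.1617, so q_2 = (0.3138, 0.4652, 0.6654, 0.4923).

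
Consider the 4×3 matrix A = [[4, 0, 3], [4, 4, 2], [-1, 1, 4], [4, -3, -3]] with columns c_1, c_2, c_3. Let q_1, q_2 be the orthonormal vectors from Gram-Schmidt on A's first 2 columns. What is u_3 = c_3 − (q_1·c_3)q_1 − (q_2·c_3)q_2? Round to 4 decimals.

u_3 = (2.8704, -1.3455, 3.2285, -0.7178)

c_1 = (4, 4, -1, 4); ‖c_1‖ = 7.0000, so q_1 = (0.5714, 0.5714, -0.1429, 0.5714).
q_1·c_2 = 0.5714·0 + 0.5714·4 + (-0.1429)·1 + 0.5714·(-3) = 0.4286.
u_2 = c_2 − 0.4286·q_1 = (-0.2449, 3.7551, 1.0612, -3.2449).
‖u_2‖ = 5.0810, so q_2 = (-0.0482, 0.7391, 0.2089, -0.6386).
q_1·c_3 = 0.5714·3 + 0.5714·2 + (-0.1429)·4 + 0.5714·(-3) = 0.5714; q_2·c_3 = (-0.0482)·3 + 0.7391·2 + 0.2089·4 + (-0.6386)·(-3) = 4.0849.
u_3 = c_3 − 0.5714·q_1 − 4.0849·q_2 = (2.8704, -1.3455, 3.2285, -0.7178).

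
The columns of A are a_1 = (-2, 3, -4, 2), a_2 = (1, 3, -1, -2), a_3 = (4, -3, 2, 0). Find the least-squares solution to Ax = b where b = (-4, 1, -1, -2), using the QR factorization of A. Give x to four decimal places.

a_1 = (-2, 3, -4, 2); ‖a_1‖ = 5.7446, so q_1 = (-0.3482, 0.5222, -0.6963, 0.3482).
q_1·a_2 = (-0.3482)·1 + 0.5222·3 + (-0.6963)·(-1) + 0.3482·(-2) = 1.2185.
u_2 = a_2 − 1.2185·q_1 = (1.4242, 2.3636, -0.1515, -2.4242).
‖u_2‖ = 3.6763, so q_2 = (0.3874, 0.6429, -0.0412, -0.6594).
q_1·a_3 = (-0.3482)·4 + 0.5222·(-3) + (-0.6963)·2 + 0.3482·0 = -4.3519; q_2·a_3 = 0.3874·4 + 0.6429·(-3) + (-0.0412)·2 + (-0.6594)·0 = -0.4616.
u_3 = a_3 + 4.3519·q_1 + 0.4616·q_2 = (2.6637, -0.4305, -1.0493, 1.2108).
‖u_3‖ = 3.1381, so q_3 = (0.8488, -0.1372, -0.3344, 0.3858).
Qᵀb = (1.9149, 0.4534, -3.9698).
Back-substitute: x_3 = -3.9698/3.1381 = -1.2650.
x_2 = (0.4534 + 0.4616·(-1.2650))/3.6763 = -0.0355.
x_1 = (1.9149 − 1.2185·(-0.0355) + 4.3519·(-1.2650))/5.7446 = -0.6175.

x = (-0.6175, -0.0355, -1.2650)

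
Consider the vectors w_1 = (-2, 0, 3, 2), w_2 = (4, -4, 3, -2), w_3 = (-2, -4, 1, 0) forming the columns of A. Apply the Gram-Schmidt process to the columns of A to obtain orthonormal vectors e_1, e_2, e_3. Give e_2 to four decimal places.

e_1 = w_1/‖w_1‖ = (-2, 0, 3, 2)/4.1231 = (-0.4851, 0.0000, 0.7276, 0.4851).
r_{12} = e_1·w_2 = -0.7276.
u_2 = w_2 + 0.7276·e_1 = (3.6471, -4.0000, 3.5294, -1.6471).
‖u_2‖ = 6.6686, so e_2 = (0.5469, -0.5998, 0.5293, -0.2470).

e_2 = (0.5469, -0.5998, 0.5293, -0.2470)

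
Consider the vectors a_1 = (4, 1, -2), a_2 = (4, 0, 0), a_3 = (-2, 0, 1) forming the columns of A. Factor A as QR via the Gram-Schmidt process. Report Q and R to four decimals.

Q = [[0.8729, 0.4880, 0.0000], [0.2182, -0.3904, 0.8944], [-0.4364, 0.7807, 0.4472]], R = [[4.5826, 3.4915, -2.1822], [0.0000, 1.9518, -0.1952], [0.0000, 0.0000, 0.4472]]

a_1 = (4, 1, -2); ‖a_1‖ = 4.5826, so q_1 = (0.8729, 0.2182, -0.4364).
q_1·a_2 = 0.8729·4 + 0.2182·0 + (-0.4364)·0 = 3.4915.
u_2 = a_2 − 3.4915·q_1 = (0.9524, -0.7619, 1.5238).
‖u_2‖ = 1.9518, so q_2 = (0.4880, -0.3904, 0.7807).
q_1·a_3 = 0.8729·(-2) + 0.2182·0 + (-0.4364)·1 = -2.1822; q_2·a_3 = 0.4880·(-2) + (-0.3904)·0 + 0.7807·1 = -0.1952.
u_3 = a_3 + 2.1822·q_1 + 0.1952·q_2 = (0.0000, 0.4000, 0.2000).
‖u_3‖ = 0.4472, so q_3 = (0.0000, 0.8944, 0.4472).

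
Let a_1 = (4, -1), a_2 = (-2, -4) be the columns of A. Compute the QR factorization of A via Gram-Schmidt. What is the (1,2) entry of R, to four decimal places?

r_{12} = -0.9701

q_1 = a_1/‖a_1‖ = (4, -1)/4.1231 = (0.9701, -0.2425).
r_{12} = q_1·a_2 = -0.9701.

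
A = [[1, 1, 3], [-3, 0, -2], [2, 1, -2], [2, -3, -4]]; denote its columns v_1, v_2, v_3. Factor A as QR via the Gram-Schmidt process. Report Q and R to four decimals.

Q = [[0.2357, 0.3600, 0.4235], [-0.7071, -0.1543, -0.4538], [0.4714, 0.4115, -0.7752], [0.4714, -0.8230, -0.1172]], R = [[4.2426, -0.7071, -0.7071], [0.0000, 3.2404, 3.8576], [0.0000, 0.0000, 4.1975]]

q_1 = v_1/‖v_1‖ = (1, -3, 2, 2)/4.2426 = (0.2357, -0.7071, 0.4714, 0.4714).
r_{12} = q_1·v_2 = -0.7071.
u_2 = v_2 + 0.7071·q_1 = (1.1667, -0.5000, 1.3333, -2.6667).
‖u_2‖ = 3.2404, so q_2 = (0.3600, -0.1543, 0.4115, -0.8230).
r_{13} = q_1·v_3 = -0.7071; r_{23} = q_2·v_3 = 3.8576.
u_3 = v_3 + 0.7071·q_1 − 3.8576·q_2 = (1.7778, -1.9048, -3.2540, -0.4921).
‖u_3‖ = 4.1975, so q_3 = (0.4235, -0.4538, -0.7752, -0.1172).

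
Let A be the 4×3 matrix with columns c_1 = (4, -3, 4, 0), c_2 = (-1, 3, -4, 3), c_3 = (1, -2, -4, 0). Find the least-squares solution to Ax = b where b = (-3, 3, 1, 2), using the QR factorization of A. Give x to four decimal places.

c_1 = (4, -3, 4, 0); ‖c_1‖ = 6.4031, so e_1 = (0.6247, -0.4685, 0.6247, 0.0000).
e_1·c_2 = 0.6247·(-1) + (-0.4685)·3 + 0.6247·(-4) + 0.0000·3 = -4.5290.
u_2 = c_2 + 4.5290·e_1 = (1.8293, 0.8780, -1.1707, 3.0000).
‖u_2‖ = 3.8063, so e_2 = (0.4806, 0.2307, -0.3076, 0.7882).
e_1·c_3 = 0.6247·1 + (-0.4685)·(-2) + 0.6247·(-4) + 0.0000·0 = -0.9370; e_2·c_3 = 0.4806·1 + 0.2307·(-2) + (-0.3076)·(-4) + 0.7882·0 = 1.2495.
u_3 = c_3 + 0.9370·e_1 − 1.2495·e_2 = (0.9848, -2.7273, -3.0303, -0.9848).
‖u_3‖ = 4.3082, so e_3 = (0.2286, -0.6330, -0.7034, -0.2286).
Qᵀb = (-2.6550, 0.5190, -3.7455).
Back-substitute: x_3 = -3.7455/4.3082 = -0.8694.
x_2 = (0.5190 − 1.2495·(-0.8694))/3.8063 = 0.4218.
x_1 = (-2.6550 + 4.5290·0.4218 + 0.9370·(-0.8694))/6.4031 = -0.2435.

x = (-0.2435, 0.4218, -0.8694)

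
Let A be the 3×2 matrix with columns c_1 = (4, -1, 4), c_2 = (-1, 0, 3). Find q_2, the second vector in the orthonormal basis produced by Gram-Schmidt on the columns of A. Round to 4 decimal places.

q_2 = (-0.6938, 0.0854, 0.7151)

c_1 = (4, -1, 4); ‖c_1‖ = 5.7446, so q_1 = (0.6963, -0.1741, 0.6963).
q_1·c_2 = 0.6963·(-1) + (-0.1741)·0 + 0.6963·3 = 1.3926.
u_2 = c_2 − 1.3926·q_1 = (-1.9697, 0.2424, 2.0303).
‖u_2‖ = 2.8391, so q_2 = (-0.6938, 0.0854, 0.7151).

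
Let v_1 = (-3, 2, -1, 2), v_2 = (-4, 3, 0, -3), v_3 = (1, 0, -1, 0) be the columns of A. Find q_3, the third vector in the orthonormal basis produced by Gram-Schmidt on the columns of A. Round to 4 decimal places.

v_1 = (-3, 2, -1, 2); ‖v_1‖ = 4.2426, so q_1 = (-0.7071, 0.4714, -0.2357, 0.4714).
q_1·v_2 = (-0.7071)·(-4) + 0.4714·3 + (-0.2357)·0 + 0.4714·(-3) = 2.8284.
u_2 = v_2 − 2.8284·q_1 = (-2.0000, 1.6667, 0.6667, -4.3333).
‖u_2‖ = 5.0990, so q_2 = (-0.3922, 0.3269, 0.1307, -0.8498).
q_1·v_3 = (-0.7071)·1 + 0.4714·0 + (-0.2357)·(-1) + 0.4714·0 = -0.4714; q_2·v_3 = (-0.3922)·1 + 0.3269·0 + 0.1307·(-1) + (-0.8498)·0 = -0.5230.
u_3 = v_3 + 0.4714·q_1 + 0.5230·q_2 = (0.4615, 0.3932, -1.0427, -0.2222).
‖u_3‖ = 1.2265, so q_3 = (0.3763, 0.3206, -0.8502, -0.1812).

q_3 = (0.3763, 0.3206, -0.8502, -0.1812)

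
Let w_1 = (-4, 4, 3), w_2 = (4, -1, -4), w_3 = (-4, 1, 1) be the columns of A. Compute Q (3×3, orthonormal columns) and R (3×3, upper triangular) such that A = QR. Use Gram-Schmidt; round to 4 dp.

Q = [[-0.6247, 0.3100, -0.7167], [0.6247, 0.7491, -0.2205], [0.4685, -0.5855, -0.6616]], R = [[6.4031, -4.9976, 3.5920], [0.0000, 2.8327, -1.0763], [0.0000, 0.0000, 1.9847]]

w_1 = (-4, 4, 3); ‖w_1‖ = 6.4031, so e_1 = (-0.6247, 0.6247, 0.4685).
e_1·w_2 = (-0.6247)·4 + 0.6247·(-1) + 0.4685·(-4) = -4.9976.
u_2 = w_2 + 4.9976·e_1 = (0.8780, 2.1220, -1.6585).
‖u_2‖ = 2.8327, so e_2 = (0.3100, 0.7491, -0.5855).
e_1·w_3 = (-0.6247)·(-4) + 0.6247·1 + 0.4685·1 = 3.5920; e_2·w_3 = 0.3100·(-4) + 0.7491·1 + (-0.5855)·1 = -1.0763.
u_3 = w_3 − 3.5920·e_1 + 1.0763·e_2 = (-1.4225, -0.4377, -1.3131).
‖u_3‖ = 1.9847, so e_3 = (-0.7167, -0.2205, -0.6616).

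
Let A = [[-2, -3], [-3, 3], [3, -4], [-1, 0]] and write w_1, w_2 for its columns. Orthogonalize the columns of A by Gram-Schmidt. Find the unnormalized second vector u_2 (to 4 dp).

w_1 = (-2, -3, 3, -1); ‖w_1‖ = 4.7958, so q_1 = (-0.4170, -0.6255, 0.6255, -0.2085).
q_1·w_2 = (-0.4170)·(-3) + (-0.6255)·3 + 0.6255·(-4) + (-0.2085)·0 = -3.1277.
u_2 = w_2 + 3.1277·q_1 = (-4.3043, 1.0435, -2.0435, -0.6522).

u_2 = (-4.3043, 1.0435, -2.0435, -0.6522)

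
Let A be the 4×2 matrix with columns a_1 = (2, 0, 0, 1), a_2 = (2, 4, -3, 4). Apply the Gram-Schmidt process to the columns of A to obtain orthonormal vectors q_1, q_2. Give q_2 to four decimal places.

q_2 = (-0.2115, 0.7049, -0.5287, 0.4229)

a_1 = (2, 0, 0, 1); ‖a_1‖ = 2.2361, so q_1 = (0.8944, 0.0000, 0.0000, 0.4472).
q_1·a_2 = 0.8944·2 + 0.0000·4 + 0.0000·(-3) + 0.4472·4 = 3.5777.
u_2 = a_2 − 3.5777·q_1 = (-1.2000, 4.0000, -3.0000, 2.4000).
‖u_2‖ = 5.6745, so q_2 = (-0.2115, 0.7049, -0.5287, 0.4229).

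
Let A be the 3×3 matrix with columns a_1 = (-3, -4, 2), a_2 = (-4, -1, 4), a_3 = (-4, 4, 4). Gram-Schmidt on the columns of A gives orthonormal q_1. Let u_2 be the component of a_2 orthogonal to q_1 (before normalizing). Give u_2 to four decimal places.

u_2 = (-1.5172, 2.3103, 2.3448)

q_1 = a_1/‖a_1‖ = (-3, -4, 2)/5.3852 = (-0.5571, -0.7428, 0.3714).
r_{12} = q_1·a_2 = 4.4567.
u_2 = a_2 − 4.4567·q_1 = (-1.5172, 2.3103, 2.3448).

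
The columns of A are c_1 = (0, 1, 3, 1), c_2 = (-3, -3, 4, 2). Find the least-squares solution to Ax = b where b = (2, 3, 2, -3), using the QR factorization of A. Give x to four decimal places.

q_1 = c_1/‖c_1‖ = (0, 1, 3, 1)/3.3166 = (0.0000, 0.3015, 0.9045, 0.3015).
r_{12} = q_1·c_2 = 3.3166.
u_2 = c_2 − 3.3166·q_1 = (-3.0000, -4.0000, 1.0000, 1.0000).
‖u_2‖ = 5.1962, so q_2 = (-0.5774, -0.7698, 0.1925, 0.1925).
Qᵀb = (1.8091, -3.6566).
Back-substitute: x_2 = -3.6566/5.1962 = -0.7037.
x_1 = (1.8091 − 3.3166·(-0.7037))/3.3166 = 1.2492.

x = (1.2492, -0.7037)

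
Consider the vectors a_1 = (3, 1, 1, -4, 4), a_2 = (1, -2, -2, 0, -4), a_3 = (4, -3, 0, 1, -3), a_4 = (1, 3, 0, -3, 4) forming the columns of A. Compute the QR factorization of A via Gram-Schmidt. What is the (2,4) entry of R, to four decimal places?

r_{24} = -1.7678

a_1 = (3, 1, 1, -4, 4); ‖a_1‖ = 6.5574, so q_1 = (0.4575, 0.1525, 0.1525, -0.6100, 0.6100).
q_1·a_2 = 0.4575·1 + 0.1525·(-2) + 0.1525·(-2) + (-0.6100)·0 + 0.6100·(-4) = -2.5925.
u_2 = a_2 + 2.5925·q_1 = (2.1860, -1.6047, -1.6047, -1.5814, -2.4186).
‖u_2‖ = 4.2754, so q_2 = (0.5113, -0.3753, -0.3753, -0.3699, -0.5657).
r_{24} = q_2·a_4 = -1.7678.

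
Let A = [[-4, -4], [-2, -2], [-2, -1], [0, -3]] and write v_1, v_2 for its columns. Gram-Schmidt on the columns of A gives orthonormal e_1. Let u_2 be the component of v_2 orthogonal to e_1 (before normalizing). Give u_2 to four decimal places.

u_2 = (-0.3333, -0.1667, 0.8333, -3.0000)

v_1 = (-4, -2, -2, 0); ‖v_1‖ = 4.8990, so e_1 = (-0.8165, -0.4082, -0.4082, 0.0000).
e_1·v_2 = (-0.8165)·(-4) + (-0.4082)·(-2) + (-0.4082)·(-1) + 0.0000·(-3) = 4.4907.
u_2 = v_2 − 4.4907·e_1 = (-0.3333, -0.1667, 0.8333, -3.0000).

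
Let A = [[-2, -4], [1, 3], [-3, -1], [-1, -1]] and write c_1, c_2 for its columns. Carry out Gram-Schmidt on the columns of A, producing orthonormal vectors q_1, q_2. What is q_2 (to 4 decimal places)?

q_2 = (-0.5774, 0.5774, 0.5774, 0.0000)

c_1 = (-2, 1, -3, -1); ‖c_1‖ = 3.8730, so q_1 = (-0.5164, 0.2582, -0.7746, -0.2582).
q_1·c_2 = (-0.5164)·(-4) + 0.2582·3 + (-0.7746)·(-1) + (-0.2582)·(-1) = 3.8730.
u_2 = c_2 − 3.8730·q_1 = (-2.0000, 2.0000, 2.0000, 0.0000).
‖u_2‖ = 3.4641, so q_2 = (-0.5774, 0.5774, 0.5774, 0.0000).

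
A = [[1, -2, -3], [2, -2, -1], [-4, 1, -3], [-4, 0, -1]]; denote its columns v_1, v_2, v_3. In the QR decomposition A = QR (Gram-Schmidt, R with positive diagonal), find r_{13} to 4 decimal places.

v_1 = (1, 2, -4, -4); ‖v_1‖ = 6.0828, so q_1 = (0.1644, 0.3288, -0.6576, -0.6576).
r_{13} = q_1·v_3 = 1.8084.

r_{13} = 1.8084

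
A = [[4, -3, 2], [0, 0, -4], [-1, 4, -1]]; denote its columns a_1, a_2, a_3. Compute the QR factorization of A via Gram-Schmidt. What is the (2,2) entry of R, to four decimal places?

r_{22} = 3.1530

a_1 = (4, 0, -1); ‖a_1‖ = 4.1231, so e_1 = (0.9701, 0.0000, -0.2425).
e_1·a_2 = 0.9701·(-3) + 0.0000·0 + (-0.2425)·4 = -3.8806.
u_2 = a_2 + 3.8806·e_1 = (0.7647, 0.0000, 3.0588).
r_{22} = ‖u_2‖ = 3.1530.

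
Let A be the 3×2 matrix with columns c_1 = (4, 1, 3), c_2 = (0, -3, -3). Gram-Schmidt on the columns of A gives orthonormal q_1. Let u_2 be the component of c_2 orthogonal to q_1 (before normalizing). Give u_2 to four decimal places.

c_1 = (4, 1, 3); ‖c_1‖ = 5.0990, so q_1 = (0.7845, 0.1961, 0.5883).
q_1·c_2 = 0.7845·0 + 0.1961·(-3) + 0.5883·(-3) = -2.3534.
u_2 = c_2 + 2.3534·q_1 = (1.8462, -2.5385, -1.6154).

u_2 = (1.8462, -2.5385, -1.6154)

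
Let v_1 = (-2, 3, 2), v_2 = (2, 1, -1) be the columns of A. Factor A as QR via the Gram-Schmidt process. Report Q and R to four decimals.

Q = [[-0.4851, 0.7042], [0.7276, 0.6539], [0.4851, -0.2766]], R = [[4.1231, -0.7276], [0.0000, 2.3389]]

v_1 = (-2, 3, 2); ‖v_1‖ = 4.1231, so q_1 = (-0.4851, 0.7276, 0.4851).
q_1·v_2 = (-0.4851)·2 + 0.7276·1 + 0.4851·(-1) = -0.7276.
u_2 = v_2 + 0.7276·q_1 = (1.6471, 1.5294, -0.6471).
‖u_2‖ = 2.3389, so q_2 = (0.7042, 0.6539, -0.2766).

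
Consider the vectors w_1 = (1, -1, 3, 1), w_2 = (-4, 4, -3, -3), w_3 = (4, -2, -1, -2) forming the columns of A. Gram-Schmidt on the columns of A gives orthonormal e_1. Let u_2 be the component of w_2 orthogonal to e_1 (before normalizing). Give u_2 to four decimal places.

u_2 = (-2.3333, 2.3333, 2.0000, -1.3333)

e_1 = w_1/‖w_1‖ = (1, -1, 3, 1)/3.4641 = (0.2887, -0.2887, 0.8660, 0.2887).
r_{12} = e_1·w_2 = -5.7735.
u_2 = w_2 + 5.7735·e_1 = (-2.3333, 2.3333, 2.0000, -1.3333).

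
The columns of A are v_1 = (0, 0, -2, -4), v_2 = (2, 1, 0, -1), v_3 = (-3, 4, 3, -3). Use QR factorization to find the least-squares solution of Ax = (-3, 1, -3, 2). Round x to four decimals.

x = (0.1662, -1.2708, -0.0401)

v_1 = (0, 0, -2, -4); ‖v_1‖ = 4.4721, so e_1 = (0.0000, 0.0000, -0.4472, -0.8944).
e_1·v_2 = 0.0000·2 + 0.0000·1 + (-0.4472)·0 + (-0.8944)·(-1) = 0.8944.
u_2 = v_2 − 0.8944·e_1 = (2.0000, 1.0000, 0.4000, -0.2000).
‖u_2‖ = 2.2804, so e_2 = (0.8771, 0.4385, 0.1754, -0.0877).
e_1·v_3 = 0.0000·(-3) + 0.0000·4 + (-0.4472)·3 + (-0.8944)·(-3) = 1.3416; e_2·v_3 = 0.8771·(-3) + 0.4385·4 + 0.1754·3 + (-0.0877)·(-3) = -0.0877.
u_3 = v_3 − 1.3416·e_1 + 0.0877·e_2 = (-2.9231, 4.0385, 3.6154, -1.8077).
‖u_3‖ = 6.4181, so e_3 = (-0.4554, 0.6292, 0.5633, -0.2817).
Qᵀb = (-0.4472, -2.8943, -0.2577).
Back-substitute: x_3 = -0.2577/6.4181 = -0.0401.
x_2 = (-2.8943 + 0.0877·(-0.0401))/2.2804 = -1.2708.
x_1 = (-0.4472 − 0.8944·(-1.2708) − 1.3416·(-0.0401))/4.4721 = 0.1662.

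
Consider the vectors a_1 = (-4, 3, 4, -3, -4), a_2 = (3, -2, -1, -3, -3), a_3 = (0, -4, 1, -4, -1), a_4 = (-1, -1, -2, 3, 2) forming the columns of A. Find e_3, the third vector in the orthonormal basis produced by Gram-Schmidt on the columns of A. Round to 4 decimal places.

a_1 = (-4, 3, 4, -3, -4); ‖a_1‖ = 8.1240, so e_1 = (-0.4924, 0.3693, 0.4924, -0.3693, -0.4924).
e_1·a_2 = (-0.4924)·3 + 0.3693·(-2) + 0.4924·(-1) + (-0.3693)·(-3) + (-0.4924)·(-3) = -0.1231.
u_2 = a_2 + 0.1231·e_1 = (2.9394, -1.9545, -0.9394, -3.0455, -3.0606).
‖u_2‖ = 5.6555, so e_2 = (0.5197, -0.3456, -0.1661, -0.5385, -0.5412).
e_1·a_3 = (-0.4924)·0 + 0.3693·(-4) + 0.4924·1 + (-0.3693)·(-4) + (-0.4924)·(-1) = 0.9847; e_2·a_3 = 0.5197·0 + (-0.3456)·(-4) + (-0.1661)·1 + (-0.5385)·(-4) + (-0.5412)·(-1) = 3.9114.
u_3 = a_3 − 0.9847·e_1 − 3.9114·e_2 = (-1.5481, -3.0118, 1.1649, -1.5301, 1.6016).
‖u_3‖ = 4.2108, so e_3 = (-0.3676, -0.7153, 0.2766, -0.3634, 0.3804).

e_3 = (-0.3676, -0.7153, 0.2766, -0.3634, 0.3804)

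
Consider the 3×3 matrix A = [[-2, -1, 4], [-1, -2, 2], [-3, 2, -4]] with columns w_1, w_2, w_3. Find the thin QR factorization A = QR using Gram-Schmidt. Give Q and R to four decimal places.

Q = [[-0.5345, -0.4355, 0.7243], [-0.2673, -0.7259, -0.6338], [-0.8018, 0.5323, -0.2716]], R = [[3.7417, -0.5345, 0.5345], [0.0000, 2.9520, -5.3233], [0.0000, 0.0000, 2.7161]]

e_1 = w_1/‖w_1‖ = (-2, -1, -3)/3.7417 = (-0.5345, -0.2673, -0.8018).
r_{12} = e_1·w_2 = -0.5345.
u_2 = w_2 + 0.5345·e_1 = (-1.2857, -2.1429, 1.5714).
‖u_2‖ = 2.9520, so e_2 = (-0.4355, -0.7259, 0.5323).
r_{13} = e_1·w_3 = 0.5345; r_{23} = e_2·w_3 = -5.3233.
u_3 = w_3 − 0.5345·e_1 + 5.3233·e_2 = (1.9672, -1.7213, -0.7377).
‖u_3‖ = 2.7161, so e_3 = (0.7243, -0.6338, -0.2716).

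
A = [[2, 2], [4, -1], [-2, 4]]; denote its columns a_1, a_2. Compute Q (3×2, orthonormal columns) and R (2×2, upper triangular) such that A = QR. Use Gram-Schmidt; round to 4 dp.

Q = [[0.4082, 0.6228], [0.8165, 0.0778], [-0.4082, 0.7785]], R = [[4.8990, -1.6330], [0.0000, 4.2817]]

e_1 = a_1/‖a_1‖ = (2, 4, -2)/4.8990 = (0.4082, 0.8165, -0.4082).
r_{12} = e_1·a_2 = -1.6330.
u_2 = a_2 + 1.6330·e_1 = (2.6667, 0.3333, 3.3333).
‖u_2‖ = 4.2817, so e_2 = (0.6228, 0.0778, 0.7785).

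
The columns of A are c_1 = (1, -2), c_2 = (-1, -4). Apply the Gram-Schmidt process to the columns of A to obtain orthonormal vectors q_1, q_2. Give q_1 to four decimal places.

q_1 = (0.4472, -0.8944)

c_1 = (1, -2); ‖c_1‖ = 2.2361, so q_1 = (0.4472, -0.8944).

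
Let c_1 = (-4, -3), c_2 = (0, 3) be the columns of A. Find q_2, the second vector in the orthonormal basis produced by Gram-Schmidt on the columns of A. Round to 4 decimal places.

q_2 = (-0.6000, 0.8000)

c_1 = (-4, -3); ‖c_1‖ = 5.0000, so q_1 = (-0.8000, -0.6000).
q_1·c_2 = (-0.8000)·0 + (-0.6000)·3 = -1.8000.
u_2 = c_2 + 1.8000·q_1 = (-1.4400, 1.9200).
‖u_2‖ = 2.4000, so q_2 = (-0.6000, 0.8000).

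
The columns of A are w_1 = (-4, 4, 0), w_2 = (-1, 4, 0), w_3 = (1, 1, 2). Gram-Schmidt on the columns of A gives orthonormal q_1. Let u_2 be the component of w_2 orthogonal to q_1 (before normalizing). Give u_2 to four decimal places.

q_1 = w_1/‖w_1‖ = (-4, 4, 0)/5.6569 = (-0.7071, 0.7071, 0.0000).
r_{12} = q_1·w_2 = 3.5355.
u_2 = w_2 − 3.5355·q_1 = (1.5000, 1.5000, 0.0000).

u_2 = (1.5000, 1.5000, 0.0000)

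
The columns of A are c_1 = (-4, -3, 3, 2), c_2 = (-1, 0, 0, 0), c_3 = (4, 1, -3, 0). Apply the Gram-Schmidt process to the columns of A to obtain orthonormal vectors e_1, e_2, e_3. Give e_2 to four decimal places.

c_1 = (-4, -3, 3, 2); ‖c_1‖ = 6.1644, so e_1 = (-0.6489, -0.4867, 0.4867, 0.3244).
e_1·c_2 = (-0.6489)·(-1) + (-0.4867)·0 + 0.4867·0 + 0.3244·0 = 0.6489.
u_2 = c_2 − 0.6489·e_1 = (-0.5789, 0.3158, -0.3158, -0.2105).
‖u_2‖ = 0.7609, so e_2 = (-0.7609, 0.4150, -0.4150, -0.2767).

e_2 = (-0.7609, 0.4150, -0.4150, -0.2767)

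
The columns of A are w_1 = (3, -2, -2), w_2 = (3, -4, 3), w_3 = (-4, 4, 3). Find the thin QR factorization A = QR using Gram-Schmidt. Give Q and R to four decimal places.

Q = [[0.7276, 0.2042, 0.6549], [-0.4851, -0.5219, 0.7017], [-0.4851, 0.8282, 0.2807]], R = [[4.1231, 2.6679, -6.3059], [0.0000, 5.1848, -0.4198], [0.0000, 0.0000, 1.0291]]

w_1 = (3, -2, -2); ‖w_1‖ = 4.1231, so e_1 = (0.7276, -0.4851, -0.4851).
e_1·w_2 = 0.7276·3 + (-0.4851)·(-4) + (-0.4851)·3 = 2.6679.
u_2 = w_2 − 2.6679·e_1 = (1.0588, -2.7059, 4.2941).
‖u_2‖ = 5.1848, so e_2 = (0.2042, -0.5219, 0.8282).
e_1·w_3 = 0.7276·(-4) + (-0.4851)·4 + (-0.4851)·3 = -6.3059; e_2·w_3 = 0.2042·(-4) + (-0.5219)·4 + 0.8282·3 = -0.4198.
u_3 = w_3 + 6.3059·e_1 + 0.4198·e_2 = (0.6740, 0.7221, 0.2888).
‖u_3‖ = 1.0291, so e_3 = (0.6549, 0.7017, 0.2807).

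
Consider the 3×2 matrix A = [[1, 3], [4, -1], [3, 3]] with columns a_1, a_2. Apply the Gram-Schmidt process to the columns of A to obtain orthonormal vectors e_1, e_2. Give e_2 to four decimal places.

e_1 = a_1/‖a_1‖ = (1, 4, 3)/5.0990 = (0.1961, 0.7845, 0.5883).
r_{12} = e_1·a_2 = 1.5689.
u_2 = a_2 − 1.5689·e_1 = (2.6923, -2.2308, 2.0769).
‖u_2‖ = 4.0668, so e_2 = (0.6620, -0.5485, 0.5107).

e_2 = (0.6620, -0.5485, 0.5107)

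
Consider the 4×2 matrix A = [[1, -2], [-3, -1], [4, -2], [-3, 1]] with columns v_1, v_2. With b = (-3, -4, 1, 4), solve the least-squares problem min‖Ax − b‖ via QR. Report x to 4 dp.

x = (0.5200, 1.7200)

q_1 = v_1/‖v_1‖ = (1, -3, 4, -3)/5.9161 = (0.1690, -0.5071, 0.6761, -0.5071).
r_{12} = q_1·v_2 = -1.6903.
u_2 = v_2 + 1.6903·q_1 = (-1.7143, -1.8571, -0.8571, 0.1429).
‖u_2‖ = 2.6726, so q_2 = (-0.6414, -0.6949, -0.3207, 0.0535).
Qᵀb = (0.1690, 4.5969).
Back-substitute: x_2 = 4.5969/2.6726 = 1.7200.
x_1 = (0.1690 + 1.6903·1.7200)/5.9161 = 0.5200.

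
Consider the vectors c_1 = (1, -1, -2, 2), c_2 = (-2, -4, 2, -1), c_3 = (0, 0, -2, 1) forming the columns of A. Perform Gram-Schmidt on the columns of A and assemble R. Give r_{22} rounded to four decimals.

r_{22} = 4.8374

c_1 = (1, -1, -2, 2); ‖c_1‖ = 3.1623, so q_1 = (0.3162, -0.3162, -0.6325, 0.6325).
q_1·c_2 = 0.3162·(-2) + (-0.3162)·(-4) + (-0.6325)·2 + 0.6325·(-1) = -1.2649.
u_2 = c_2 + 1.2649·q_1 = (-1.6000, -4.4000, 1.2000, -0.2000).
r_{22} = ‖u_2‖ = 4.8374.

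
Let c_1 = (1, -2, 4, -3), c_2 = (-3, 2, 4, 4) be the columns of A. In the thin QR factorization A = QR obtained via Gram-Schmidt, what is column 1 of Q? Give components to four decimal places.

q_1 = (0.1826, -0.3651, 0.7303, -0.5477)

q_1 = c_1/‖c_1‖ = (1, -2, 4, -3)/5.4772 = (0.1826, -0.3651, 0.7303, -0.5477).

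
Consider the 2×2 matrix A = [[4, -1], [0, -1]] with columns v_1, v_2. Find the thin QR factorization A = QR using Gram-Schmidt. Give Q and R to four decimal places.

v_1 = (4, 0); ‖v_1‖ = 4.0000, so q_1 = (1.0000, 0.0000).
q_1·v_2 = 1.0000·(-1) + 0.0000·(-1) = -1.0000.
u_2 = v_2 + 1.0000·q_1 = (0.0000, -1.0000).
‖u_2‖ = 1.0000, so q_2 = (0.0000, -1.0000).

Q = [[1.0000, 0.0000], [0.0000, -1.0000]], R = [[4.0000, -1.0000], [0.0000, 1.0000]]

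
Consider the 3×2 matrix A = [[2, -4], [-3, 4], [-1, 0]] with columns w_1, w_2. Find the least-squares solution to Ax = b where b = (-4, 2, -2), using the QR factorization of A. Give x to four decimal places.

x = (2.0000, 2.0000)

w_1 = (2, -3, -1); ‖w_1‖ = 3.7417, so e_1 = (0.5345, -0.8018, -0.2673).
e_1·w_2 = 0.5345·(-4) + (-0.8018)·4 + (-0.2673)·0 = -5.3452.
u_2 = w_2 + 5.3452·e_1 = (-1.1429, -0.2857, -1.4286).
‖u_2‖ = 1.8516, so e_2 = (-0.6172, -0.1543, -0.7715).
Qᵀb = (-3.2071, 3.7033).
Back-substitute: x_2 = 3.7033/1.8516 = 2.0000.
x_1 = (-3.2071 + 5.3452·2.0000)/3.7417 = 2.0000.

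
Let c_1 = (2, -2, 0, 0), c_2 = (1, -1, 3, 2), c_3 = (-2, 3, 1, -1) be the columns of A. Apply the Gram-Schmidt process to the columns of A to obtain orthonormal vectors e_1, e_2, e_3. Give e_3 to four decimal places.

e_3 = (0.3212, 0.3212, 0.4942, -0.7412)

c_1 = (2, -2, 0, 0); ‖c_1‖ = 2.8284, so e_1 = (0.7071, -0.7071, 0.0000, 0.0000).
e_1·c_2 = 0.7071·1 + (-0.7071)·(-1) + 0.0000·3 + 0.0000·2 = 1.4142.
u_2 = c_2 − 1.4142·e_1 = (0.0000, 0.0000, 3.0000, 2.0000).
‖u_2‖ = 3.6056, so e_2 = (0.0000, 0.0000, 0.8321, 0.5547).
e_1·c_3 = 0.7071·(-2) + (-0.7071)·3 + 0.0000·1 + 0.0000·(-1) = -3.5355; e_2·c_3 = 0.0000·(-2) + (0.0000)·3 + 0.8321·1 + 0.5547·(-1) = 0.2774.
u_3 = c_3 + 3.5355·e_1 − 0.2774·e_2 = (0.5000, 0.5000, 0.7692, -1.1538).
‖u_3‖ = 1.5566, so e_3 = (0.3212, 0.3212, 0.4942, -0.7412).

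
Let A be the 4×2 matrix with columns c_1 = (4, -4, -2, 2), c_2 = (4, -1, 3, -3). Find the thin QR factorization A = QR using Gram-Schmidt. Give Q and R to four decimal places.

Q = [[0.6325, 0.5537], [-0.6325, -0.0346], [-0.3162, 0.5883], [0.3162, -0.5883]], R = [[6.3246, 1.2649], [0.0000, 5.7793]]

c_1 = (4, -4, -2, 2); ‖c_1‖ = 6.3246, so q_1 = (0.6325, -0.6325, -0.3162, 0.3162).
q_1·c_2 = 0.6325·4 + (-0.6325)·(-1) + (-0.3162)·3 + 0.3162·(-3) = 1.2649.
u_2 = c_2 − 1.2649·q_1 = (3.2000, -0.2000, 3.4000, -3.4000).
‖u_2‖ = 5.7793, so q_2 = (0.5537, -0.0346, 0.5883, -0.5883).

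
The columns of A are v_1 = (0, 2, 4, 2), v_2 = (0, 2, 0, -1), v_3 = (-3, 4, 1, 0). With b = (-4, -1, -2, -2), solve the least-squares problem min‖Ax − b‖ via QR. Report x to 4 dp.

x = (-1.0385, -1.4196, 1.1469)

v_1 = (0, 2, 4, 2); ‖v_1‖ = 4.8990, so q_1 = (0.0000, 0.4082, 0.8165, 0.4082).
q_1·v_2 = 0.0000·0 + 0.4082·2 + 0.8165·0 + 0.4082·(-1) = 0.4082.
u_2 = v_2 − 0.4082·q_1 = (0.0000, 1.8333, -0.3333, -1.1667).
‖u_2‖ = 2.1985, so q_2 = (0.0000, 0.8339, -0.1516, -0.5307).
q_1·v_3 = 0.0000·(-3) + 0.4082·4 + 0.8165·1 + 0.4082·0 = 2.4495; q_2·v_3 = 0.0000·(-3) + 0.8339·4 + (-0.1516)·1 + (-0.5307)·0 = 3.1840.
u_3 = v_3 − 2.4495·q_1 − 3.1840·q_2 = (-3.0000, 0.3448, -0.5172, 0.6897).
‖u_3‖ = 3.1404, so q_3 = (-0.9553, 0.1098, -0.1647, 0.2196).
Qᵀb = (-2.8577, 0.5307, 3.6016).
Back-substitute: x_3 = 3.6016/3.1404 = 1.1469.
x_2 = (0.5307 − 3.1840·1.1469)/2.1985 = -1.4196.
x_1 = (-2.8577 − 0.4082·(-1.4196) − 2.4495·1.1469)/4.8990 = -1.0385.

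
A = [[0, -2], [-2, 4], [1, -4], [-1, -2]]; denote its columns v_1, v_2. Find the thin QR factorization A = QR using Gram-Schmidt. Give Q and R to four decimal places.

v_1 = (0, -2, 1, -1); ‖v_1‖ = 2.4495, so q_1 = (0.0000, -0.8165, 0.4082, -0.4082).
q_1·v_2 = 0.0000·(-2) + (-0.8165)·4 + 0.4082·(-4) + (-0.4082)·(-2) = -4.0825.
u_2 = v_2 + 4.0825·q_1 = (-2.0000, 0.6667, -2.3333, -3.6667).
‖u_2‖ = 4.8305, so q_2 = (-0.4140, 0.1380, -0.4830, -0.7591).

Q = [[0.0000, -0.4140], [-0.8165, 0.1380], [0.4082, -0.4830], [-0.4082, -0.7591]], R = [[2.4495, -4.0825], [0.0000, 4.8305]]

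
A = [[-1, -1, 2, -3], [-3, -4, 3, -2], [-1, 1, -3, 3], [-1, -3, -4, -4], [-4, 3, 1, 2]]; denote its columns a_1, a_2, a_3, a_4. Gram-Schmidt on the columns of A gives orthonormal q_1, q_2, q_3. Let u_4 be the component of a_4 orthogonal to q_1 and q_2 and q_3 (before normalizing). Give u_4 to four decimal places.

a_1 = (-1, -3, -1, -1, -4); ‖a_1‖ = 5.2915, so q_1 = (-0.1890, -0.5669, -0.1890, -0.1890, -0.7559).
q_1·a_2 = (-0.1890)·(-1) + (-0.5669)·(-4) + (-0.1890)·1 + (-0.1890)·(-3) + (-0.7559)·3 = 0.5669.
u_2 = a_2 − 0.5669·q_1 = (-0.8929, -3.6786, 1.1071, -2.8929, 3.4286).
‖u_2‖ = 5.9732, so q_2 = (-0.1495, -0.6159, 0.1854, -0.4843, 0.5740).
q_1·a_3 = (-0.1890)·2 + (-0.5669)·3 + (-0.1890)·(-3) + (-0.1890)·(-4) + (-0.7559)·1 = -1.5119; q_2·a_3 = (-0.1495)·2 + (-0.6159)·3 + 0.1854·(-3) + (-0.4843)·(-4) + 0.5740·1 = -0.1913.
u_3 = a_3 + 1.5119·q_1 + 0.1913·q_2 = (1.6857, 2.0250, -3.2503, -4.3784, -0.0330).
‖u_3‖ = 6.0562, so q_3 = (0.2783, 0.3344, -0.5367, -0.7230, -0.0055).
q_1·a_4 = (-0.1890)·(-3) + (-0.5669)·(-2) + (-0.1890)·3 + (-0.1890)·(-4) + (-0.7559)·2 = 0.3780; q_2·a_4 = (-0.1495)·(-3) + (-0.6159)·(-2) + 0.1854·3 + (-0.4843)·(-4) + 0.5740·2 = 5.3214; q_3·a_4 = 0.2783·(-3) + 0.3344·(-2) + (-0.5367)·3 + (-0.7230)·(-4) + (-0.0055)·2 = -0.2329.
u_4 = a_4 − 0.3780·q_1 − 5.3214·q_2 + 0.2329·q_3 = (-2.0683, 1.5694, 1.9601, -1.5197, -0.7700).

u_4 = (-2.0683, 1.5694, 1.9601, -1.5197, -0.7700)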